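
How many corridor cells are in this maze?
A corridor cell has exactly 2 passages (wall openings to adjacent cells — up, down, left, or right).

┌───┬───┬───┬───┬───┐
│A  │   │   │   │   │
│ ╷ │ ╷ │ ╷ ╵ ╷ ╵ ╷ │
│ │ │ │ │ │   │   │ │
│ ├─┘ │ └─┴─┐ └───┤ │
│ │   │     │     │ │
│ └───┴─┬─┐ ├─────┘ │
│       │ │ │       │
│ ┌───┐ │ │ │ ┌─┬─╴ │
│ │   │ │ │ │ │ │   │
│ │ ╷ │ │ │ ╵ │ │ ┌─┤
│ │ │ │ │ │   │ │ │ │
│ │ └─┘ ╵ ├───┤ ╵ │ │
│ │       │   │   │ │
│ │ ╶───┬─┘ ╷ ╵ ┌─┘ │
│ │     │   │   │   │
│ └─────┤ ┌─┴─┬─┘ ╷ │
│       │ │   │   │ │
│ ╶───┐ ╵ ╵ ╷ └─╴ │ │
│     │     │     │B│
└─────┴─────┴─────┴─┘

Counting cells with exactly 2 passages:
Total corridor cells: 78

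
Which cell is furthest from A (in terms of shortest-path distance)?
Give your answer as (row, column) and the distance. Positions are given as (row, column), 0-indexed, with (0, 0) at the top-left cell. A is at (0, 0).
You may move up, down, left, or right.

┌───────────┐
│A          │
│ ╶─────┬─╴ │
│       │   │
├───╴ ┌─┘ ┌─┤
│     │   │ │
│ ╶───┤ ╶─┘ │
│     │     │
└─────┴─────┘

Computing BFS distances from A to all cells:
Furthest cell: (2, 5)
Distance: 13 steps

Path from A to the furthest cell:

┌───────────┐
│A → → → → ↓│
│ ╶─────┬─╴ │
│       │↓ ↲│
├───╴ ┌─┘ ┌─┤
│     │↓ ↲│B│
│ ╶───┤ ╶─┘ │
│     │↳ → ↑│
└─────┴─────┘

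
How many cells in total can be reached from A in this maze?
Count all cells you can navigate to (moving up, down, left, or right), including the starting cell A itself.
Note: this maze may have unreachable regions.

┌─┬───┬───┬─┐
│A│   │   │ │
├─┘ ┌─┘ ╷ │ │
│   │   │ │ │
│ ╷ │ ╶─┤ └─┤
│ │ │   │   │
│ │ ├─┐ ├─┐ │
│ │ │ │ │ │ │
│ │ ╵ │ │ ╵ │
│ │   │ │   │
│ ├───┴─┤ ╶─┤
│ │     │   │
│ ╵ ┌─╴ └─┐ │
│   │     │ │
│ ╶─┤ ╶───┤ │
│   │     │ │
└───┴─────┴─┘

Using BFS/flood-fill to find all reachable cells from A:
Maze size: 8 × 6 = 48 total cells
47 cell(s) are walled off and cannot be reached from A.
Reachable cells: 1

Reachable region (· marks reachable cells):

┌─┬───┬───┬─┐
│A│   │   │ │
├─┘ ┌─┘ ╷ │ │
│   │   │ │ │
│ ╷ │ ╶─┤ └─┤
│ │ │   │   │
│ │ ├─┐ ├─┐ │
│ │ │ │ │ │ │
│ │ ╵ │ │ ╵ │
│ │   │ │   │
│ ├───┴─┤ ╶─┤
│ │     │   │
│ ╵ ┌─╴ └─┐ │
│   │     │ │
│ ╶─┤ ╶───┤ │
│   │     │ │
└───┴─────┴─┘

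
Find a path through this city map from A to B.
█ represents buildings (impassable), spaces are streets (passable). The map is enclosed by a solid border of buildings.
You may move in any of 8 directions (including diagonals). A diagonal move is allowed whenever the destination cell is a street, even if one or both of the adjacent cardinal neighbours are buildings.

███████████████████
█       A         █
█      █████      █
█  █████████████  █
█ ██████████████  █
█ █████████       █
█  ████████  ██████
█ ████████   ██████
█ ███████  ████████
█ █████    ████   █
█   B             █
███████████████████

Finding the shortest path from A to B:
Movement: 8-directional
Path length: 15 steps
Directions: left → left → left → left → down-left → down-left → down-left → down → down → down → down → down → down-right → right → right

Solution:

███████████████████
█   ↙←←←A         █
█  ↙   █████      █
█ ↙█████████████  █
█↓██████████████  █
█↓█████████       █
█↓ ████████  ██████
█↓████████   ██████
█↓███████  ████████
█↘█████    ████   █
█ →→B             █
███████████████████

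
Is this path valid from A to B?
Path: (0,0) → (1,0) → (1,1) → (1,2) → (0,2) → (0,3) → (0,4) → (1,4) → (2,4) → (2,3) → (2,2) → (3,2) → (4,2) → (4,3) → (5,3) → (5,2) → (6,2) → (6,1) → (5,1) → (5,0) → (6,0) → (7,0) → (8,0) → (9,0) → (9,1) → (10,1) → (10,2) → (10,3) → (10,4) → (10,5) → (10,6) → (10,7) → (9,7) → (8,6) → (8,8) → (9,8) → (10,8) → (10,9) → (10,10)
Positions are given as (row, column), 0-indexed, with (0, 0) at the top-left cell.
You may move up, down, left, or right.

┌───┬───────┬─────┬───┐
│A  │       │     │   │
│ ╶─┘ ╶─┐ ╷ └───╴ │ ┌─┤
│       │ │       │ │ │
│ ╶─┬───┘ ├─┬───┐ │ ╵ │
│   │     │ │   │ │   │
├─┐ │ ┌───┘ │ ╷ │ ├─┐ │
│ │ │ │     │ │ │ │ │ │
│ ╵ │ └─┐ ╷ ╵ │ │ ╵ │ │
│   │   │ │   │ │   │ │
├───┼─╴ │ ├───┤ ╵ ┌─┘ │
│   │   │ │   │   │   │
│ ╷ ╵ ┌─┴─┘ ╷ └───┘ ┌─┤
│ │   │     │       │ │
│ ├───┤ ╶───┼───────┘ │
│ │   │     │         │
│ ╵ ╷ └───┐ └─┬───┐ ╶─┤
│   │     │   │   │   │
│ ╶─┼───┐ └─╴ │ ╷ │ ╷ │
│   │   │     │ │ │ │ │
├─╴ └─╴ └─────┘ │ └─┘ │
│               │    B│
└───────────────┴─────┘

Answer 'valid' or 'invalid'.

Checking path validity:
Result: Invalid move at step 33: cannot move from (9, 7) to (8, 6).

invalid

Correct solution:

┌───┬───────┬─────┬───┐
│A  │↱ → ↓  │     │   │
│ ╶─┘ ╶─┐ ╷ └───╴ │ ┌─┤
│↳ → ↑  │↓│       │ │ │
│ ╶─┬───┘ ├─┬───┐ │ ╵ │
│   │↓ ← ↲│ │   │ │   │
├─┐ │ ┌───┘ │ ╷ │ ├─┐ │
│ │ │↓│     │ │ │ │ │ │
│ ╵ │ └─┐ ╷ ╵ │ │ ╵ │ │
│   │↳ ↓│ │   │ │   │ │
├───┼─╴ │ ├───┤ ╵ ┌─┘ │
│↓ ↰│↓ ↲│ │   │   │   │
│ ╷ ╵ ┌─┴─┘ ╷ └───┘ ┌─┤
│↓│↑ ↲│     │       │ │
│ ├───┤ ╶───┼───────┘ │
│↓│   │     │         │
│ ╵ ╷ └───┐ └─┬───┐ ╶─┤
│↓  │     │   │↱ ↓│   │
│ ╶─┼───┐ └─╴ │ ╷ │ ╷ │
│↳ ↓│   │     │↑│↓│ │ │
├─╴ └─╴ └─────┘ │ └─┘ │
│  ↳ → → → → → ↑│↳ → B│
└───────────────┴─────┘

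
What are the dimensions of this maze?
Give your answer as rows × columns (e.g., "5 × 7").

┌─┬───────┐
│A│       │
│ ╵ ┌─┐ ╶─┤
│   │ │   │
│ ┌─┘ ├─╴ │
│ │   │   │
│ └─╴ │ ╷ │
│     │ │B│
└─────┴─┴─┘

Counting the maze dimensions:
Rows (vertical): 4
Columns (horizontal): 5
Dimensions: 4 × 5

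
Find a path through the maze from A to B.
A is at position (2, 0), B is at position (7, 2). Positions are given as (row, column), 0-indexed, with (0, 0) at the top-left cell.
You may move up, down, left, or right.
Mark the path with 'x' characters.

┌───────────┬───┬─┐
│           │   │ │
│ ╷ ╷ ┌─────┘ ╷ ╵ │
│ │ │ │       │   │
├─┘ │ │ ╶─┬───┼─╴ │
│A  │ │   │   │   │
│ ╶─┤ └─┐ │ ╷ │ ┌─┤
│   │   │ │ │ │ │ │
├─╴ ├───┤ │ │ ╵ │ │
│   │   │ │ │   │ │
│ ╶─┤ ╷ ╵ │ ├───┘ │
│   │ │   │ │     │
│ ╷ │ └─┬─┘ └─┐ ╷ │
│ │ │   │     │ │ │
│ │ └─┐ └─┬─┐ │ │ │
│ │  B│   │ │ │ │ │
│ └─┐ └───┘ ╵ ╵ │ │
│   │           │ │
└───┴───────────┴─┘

Finding the shortest path from (2, 0) to (7, 2):
Path length: 9 steps
Directions: down → right → down → left → down → right → down → down → right

Solution:

┌───────────┬───┬─┐
│           │   │ │
│ ╷ ╷ ┌─────┘ ╷ ╵ │
│ │ │ │       │   │
├─┘ │ │ ╶─┬───┼─╴ │
│A  │ │   │   │   │
│ ╶─┤ └─┐ │ ╷ │ ┌─┤
│x x│   │ │ │ │ │ │
├─╴ ├───┤ │ │ ╵ │ │
│x x│   │ │ │   │ │
│ ╶─┤ ╷ ╵ │ ├───┘ │
│x x│ │   │ │     │
│ ╷ │ └─┬─┘ └─┐ ╷ │
│ │x│   │     │ │ │
│ │ └─┐ └─┬─┐ │ │ │
│ │x B│   │ │ │ │ │
│ └─┐ └───┘ ╵ ╵ │ │
│   │           │ │
└───┴───────────┴─┘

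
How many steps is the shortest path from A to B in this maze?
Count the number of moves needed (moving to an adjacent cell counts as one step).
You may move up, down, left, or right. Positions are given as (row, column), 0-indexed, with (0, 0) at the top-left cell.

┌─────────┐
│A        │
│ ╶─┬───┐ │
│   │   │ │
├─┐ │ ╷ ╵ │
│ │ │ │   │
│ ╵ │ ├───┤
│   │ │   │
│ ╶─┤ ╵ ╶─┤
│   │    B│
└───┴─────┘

Using BFS to find shortest path:
Start: (0, 0), End: (4, 4)
Path found:
(0,0) → (0,1) → (0,2) → (0,3) → (0,4) → (1,4) → (2,4) → (2,3) → (1,3) → (1,2) → (2,2) → (3,2) → (4,2) → (4,3) → (4,4)
Number of steps: 14

Solution:

┌─────────┐
│A → → → ↓│
│ ╶─┬───┐ │
│   │↓ ↰│↓│
├─┐ │ ╷ ╵ │
│ │ │↓│↑ ↲│
│ ╵ │ ├───┤
│   │↓│   │
│ ╶─┤ ╵ ╶─┤
│   │↳ → B│
└───┴─────┘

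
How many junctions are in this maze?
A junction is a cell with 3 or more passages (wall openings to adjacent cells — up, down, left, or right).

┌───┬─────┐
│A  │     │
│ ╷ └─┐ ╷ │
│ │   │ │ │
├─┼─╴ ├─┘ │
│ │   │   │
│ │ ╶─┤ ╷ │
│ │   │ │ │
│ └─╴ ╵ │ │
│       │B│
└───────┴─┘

Checking each cell for number of passages:

Junctions found (3+ passages):
  (0, 3): 3 passages
  (2, 4): 3 passages
  (4, 2): 3 passages
Total junctions: 3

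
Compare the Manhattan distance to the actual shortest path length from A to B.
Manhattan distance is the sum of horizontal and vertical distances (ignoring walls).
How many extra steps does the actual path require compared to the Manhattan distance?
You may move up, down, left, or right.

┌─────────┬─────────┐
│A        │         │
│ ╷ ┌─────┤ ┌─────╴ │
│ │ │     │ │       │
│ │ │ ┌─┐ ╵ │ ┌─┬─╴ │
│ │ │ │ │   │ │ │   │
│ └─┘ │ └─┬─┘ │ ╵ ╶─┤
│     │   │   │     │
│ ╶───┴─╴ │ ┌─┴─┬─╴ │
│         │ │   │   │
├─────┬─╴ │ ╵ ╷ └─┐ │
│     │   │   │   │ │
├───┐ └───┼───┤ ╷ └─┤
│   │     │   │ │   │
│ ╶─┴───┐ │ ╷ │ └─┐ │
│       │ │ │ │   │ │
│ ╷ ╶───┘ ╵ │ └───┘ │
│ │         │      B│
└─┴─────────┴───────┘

Manhattan distance: |8 - 0| + |9 - 0| = 17
Actual path length: 35
Extra steps: 35 - 17 = 18

Solution:

┌─────────┬─────────┐
│A        │↱ → → → ↓│
│ ╷ ┌─────┤ ┌─────╴ │
│↓│ │↱ → ↓│↑│↓ ← ← ↲│
│ │ │ ┌─┐ ╵ │ ┌─┬─╴ │
│↓│ │↑│ │↳ ↑│↓│ │   │
│ └─┘ │ └─┬─┘ │ ╵ ╶─┤
│↳ → ↑│   │↓ ↲│     │
│ ╶───┴─╴ │ ┌─┴─┬─╴ │
│         │↓│↱ ↓│   │
├─────┬─╴ │ ╵ ╷ └─┐ │
│     │   │↳ ↑│↳ ↓│ │
├───┐ └───┼───┤ ╷ └─┤
│   │     │   │ │↳ ↓│
│ ╶─┴───┐ │ ╷ │ └─┐ │
│       │ │ │ │   │↓│
│ ╷ ╶───┘ ╵ │ └───┘ │
│ │         │      B│
└─┴─────────┴───────┘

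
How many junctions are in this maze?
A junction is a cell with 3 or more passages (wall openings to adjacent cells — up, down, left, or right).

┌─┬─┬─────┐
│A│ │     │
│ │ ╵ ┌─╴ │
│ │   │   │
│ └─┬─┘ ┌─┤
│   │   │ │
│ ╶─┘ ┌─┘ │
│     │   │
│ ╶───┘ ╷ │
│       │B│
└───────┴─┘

Checking each cell for number of passages:

Junctions found (3+ passages):
  (2, 0): 3 passages
  (3, 0): 3 passages
  (3, 4): 3 passages
Total junctions: 3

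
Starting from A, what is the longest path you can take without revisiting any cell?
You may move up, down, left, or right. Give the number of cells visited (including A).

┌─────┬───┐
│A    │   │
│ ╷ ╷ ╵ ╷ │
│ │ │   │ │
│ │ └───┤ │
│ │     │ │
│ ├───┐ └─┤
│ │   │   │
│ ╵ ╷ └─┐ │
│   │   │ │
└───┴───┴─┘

Finding longest simple path using DFS:
Start: (0, 0)
Longest path visits 10 cells
Path: A → down → down → down → down → right → up → right → down → right

Solution:

┌─────┬───┐
│A    │   │
│ ╷ ╷ ╵ ╷ │
│↓│ │   │ │
│ │ └───┤ │
│↓│     │ │
│ ├───┐ └─┤
│↓│↱ ↓│   │
│ ╵ ╷ └─┐ │
│↳ ↑│↳ B│ │
└───┴───┴─┘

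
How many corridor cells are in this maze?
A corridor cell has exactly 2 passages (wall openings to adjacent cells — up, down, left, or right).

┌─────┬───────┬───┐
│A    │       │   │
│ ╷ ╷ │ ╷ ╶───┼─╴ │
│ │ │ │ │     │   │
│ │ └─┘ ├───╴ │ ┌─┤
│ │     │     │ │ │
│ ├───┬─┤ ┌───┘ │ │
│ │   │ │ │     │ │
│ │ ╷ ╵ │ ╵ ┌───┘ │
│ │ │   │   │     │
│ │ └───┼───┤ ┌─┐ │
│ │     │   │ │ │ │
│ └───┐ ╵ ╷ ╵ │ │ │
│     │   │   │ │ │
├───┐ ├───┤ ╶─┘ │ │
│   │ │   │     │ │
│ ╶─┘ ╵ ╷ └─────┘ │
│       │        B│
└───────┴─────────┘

Counting cells with exactly 2 passages:
Total corridor cells: 69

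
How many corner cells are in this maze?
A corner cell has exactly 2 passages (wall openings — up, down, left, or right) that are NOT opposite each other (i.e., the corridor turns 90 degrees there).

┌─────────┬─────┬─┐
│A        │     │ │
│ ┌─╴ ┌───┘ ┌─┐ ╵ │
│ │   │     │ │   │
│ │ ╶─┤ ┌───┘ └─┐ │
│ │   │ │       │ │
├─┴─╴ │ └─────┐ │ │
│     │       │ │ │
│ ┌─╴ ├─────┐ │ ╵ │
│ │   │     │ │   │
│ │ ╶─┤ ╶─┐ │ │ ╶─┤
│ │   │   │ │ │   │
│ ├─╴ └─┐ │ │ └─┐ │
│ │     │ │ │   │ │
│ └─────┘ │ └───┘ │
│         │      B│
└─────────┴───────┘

Counting corner cells (2 non-opposite passages):
Total corners: 30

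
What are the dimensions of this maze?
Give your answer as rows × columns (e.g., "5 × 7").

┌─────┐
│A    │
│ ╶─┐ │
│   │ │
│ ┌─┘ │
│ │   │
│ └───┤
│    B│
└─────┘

Counting the maze dimensions:
Rows (vertical): 4
Columns (horizontal): 3
Dimensions: 4 × 3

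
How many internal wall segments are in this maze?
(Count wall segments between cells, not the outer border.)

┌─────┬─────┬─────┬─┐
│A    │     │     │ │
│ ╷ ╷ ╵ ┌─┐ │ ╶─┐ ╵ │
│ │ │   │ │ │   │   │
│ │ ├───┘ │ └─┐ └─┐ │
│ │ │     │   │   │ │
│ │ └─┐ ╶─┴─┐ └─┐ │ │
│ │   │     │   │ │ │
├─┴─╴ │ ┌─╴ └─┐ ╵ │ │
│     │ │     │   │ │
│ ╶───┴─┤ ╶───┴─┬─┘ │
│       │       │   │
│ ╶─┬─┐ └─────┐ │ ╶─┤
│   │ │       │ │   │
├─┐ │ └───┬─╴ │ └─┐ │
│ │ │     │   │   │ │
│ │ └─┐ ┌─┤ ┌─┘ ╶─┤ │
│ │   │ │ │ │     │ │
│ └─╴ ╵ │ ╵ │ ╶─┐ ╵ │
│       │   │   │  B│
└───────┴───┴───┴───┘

Counting internal wall segments:
Total internal walls: 81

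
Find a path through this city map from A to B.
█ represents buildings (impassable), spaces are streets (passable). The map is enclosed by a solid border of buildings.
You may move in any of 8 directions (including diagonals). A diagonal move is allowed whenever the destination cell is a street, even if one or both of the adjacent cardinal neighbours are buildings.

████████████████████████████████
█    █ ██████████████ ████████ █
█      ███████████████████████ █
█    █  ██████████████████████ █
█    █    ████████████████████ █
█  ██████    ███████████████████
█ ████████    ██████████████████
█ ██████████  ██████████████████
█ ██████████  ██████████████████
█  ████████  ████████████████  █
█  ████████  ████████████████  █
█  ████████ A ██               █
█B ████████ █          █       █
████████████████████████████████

Finding the shortest path from A to B:
Movement: 8-directional
Path length: 21 steps
Directions: up → up → up → up → up-left → left → up-left → up-left → left → up-left → up-left → down-left → down-left → down-left → down-left → down → down → down → down → down → down

Solution:

████████████████████████████████
█    █ ██████████████ ████████ █
█    ↙ ███████████████████████ █
█   ↙█↖ ██████████████████████ █
█  ↙ █ ↖← ████████████████████ █
█ ↙██████↖   ███████████████████
█↓████████↖←  ██████████████████
█↓██████████↖ ██████████████████
█↓██████████↑ ██████████████████
█↓ ████████ ↑████████████████  █
█↓ ████████ ↑████████████████  █
█↓ ████████ A ██               █
█B ████████ █          █       █
████████████████████████████████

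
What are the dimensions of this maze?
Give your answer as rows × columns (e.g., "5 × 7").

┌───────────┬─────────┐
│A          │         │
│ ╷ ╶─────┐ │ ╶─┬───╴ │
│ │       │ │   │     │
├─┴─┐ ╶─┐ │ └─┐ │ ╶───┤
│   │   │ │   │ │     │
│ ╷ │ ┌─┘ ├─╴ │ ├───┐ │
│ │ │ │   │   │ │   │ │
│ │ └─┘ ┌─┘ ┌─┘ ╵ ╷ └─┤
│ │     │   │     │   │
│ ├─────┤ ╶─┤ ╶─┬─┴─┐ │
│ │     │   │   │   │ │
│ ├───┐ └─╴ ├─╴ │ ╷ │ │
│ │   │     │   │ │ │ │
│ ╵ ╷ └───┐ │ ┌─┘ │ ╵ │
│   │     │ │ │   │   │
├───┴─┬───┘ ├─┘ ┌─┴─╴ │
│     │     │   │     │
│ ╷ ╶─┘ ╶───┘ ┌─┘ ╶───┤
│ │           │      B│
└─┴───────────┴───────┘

Counting the maze dimensions:
Rows (vertical): 10
Columns (horizontal): 11
Dimensions: 10 × 11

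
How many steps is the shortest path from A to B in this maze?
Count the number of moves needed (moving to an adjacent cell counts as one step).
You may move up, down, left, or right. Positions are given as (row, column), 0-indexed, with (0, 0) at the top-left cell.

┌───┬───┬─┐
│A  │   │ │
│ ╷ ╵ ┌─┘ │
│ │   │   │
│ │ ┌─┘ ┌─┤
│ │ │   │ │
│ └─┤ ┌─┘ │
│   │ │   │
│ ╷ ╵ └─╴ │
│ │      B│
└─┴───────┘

Using BFS to find shortest path:
Start: (0, 0), End: (4, 4)
Path found:
(0,0) → (1,0) → (2,0) → (3,0) → (3,1) → (4,1) → (4,2) → (4,3) → (4,4)
Number of steps: 8

Solution:

┌───┬───┬─┐
│A  │   │ │
│ ╷ ╵ ┌─┘ │
│↓│   │   │
│ │ ┌─┘ ┌─┤
│↓│ │   │ │
│ └─┤ ┌─┘ │
│↳ ↓│ │   │
│ ╷ ╵ └─╴ │
│ │↳ → → B│
└─┴───────┘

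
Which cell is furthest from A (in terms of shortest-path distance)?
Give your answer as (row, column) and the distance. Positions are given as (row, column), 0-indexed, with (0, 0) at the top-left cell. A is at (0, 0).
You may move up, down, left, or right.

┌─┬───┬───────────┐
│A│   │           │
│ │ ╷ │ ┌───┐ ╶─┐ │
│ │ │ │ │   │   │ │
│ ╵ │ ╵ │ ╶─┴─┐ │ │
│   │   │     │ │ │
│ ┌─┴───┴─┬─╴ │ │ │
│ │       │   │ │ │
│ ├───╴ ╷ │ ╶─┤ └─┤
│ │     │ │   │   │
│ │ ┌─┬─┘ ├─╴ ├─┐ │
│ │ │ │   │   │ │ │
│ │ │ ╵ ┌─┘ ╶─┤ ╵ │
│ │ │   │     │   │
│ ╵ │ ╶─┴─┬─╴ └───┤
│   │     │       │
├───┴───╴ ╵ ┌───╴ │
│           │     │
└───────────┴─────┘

Computing BFS distances from A to all cells:
Furthest cell: (1, 5)
Distance: 40 steps

Path from A to the furthest cell:

┌─┬───┬───────────┐
│A│   │           │
│ │ ╷ │ ┌───┐ ╶─┐ │
│↓│ │ │ │↱ B│   │ │
│ ╵ │ ╵ │ ╶─┴─┐ │ │
│↓  │   │↑ ← ↰│ │ │
│ ┌─┴───┴─┬─╴ │ │ │
│↓│    ↱ ↓│↱ ↑│ │ │
│ ├───╴ ╷ │ ╶─┤ └─┤
│↓│↱ → ↑│↓│↑ ↰│   │
│ │ ┌─┬─┘ ├─╴ ├─┐ │
│↓│↑│ │↓ ↲│↱ ↑│ │ │
│ │ │ ╵ ┌─┘ ╶─┤ ╵ │
│↓│↑│↓ ↲│  ↑ ↰│   │
│ ╵ │ ╶─┴─┬─╴ └───┤
│↳ ↑│↳ → ↓│↱ ↑    │
├───┴───╴ ╵ ┌───╴ │
│        ↳ ↑│     │
└───────────┴─────┘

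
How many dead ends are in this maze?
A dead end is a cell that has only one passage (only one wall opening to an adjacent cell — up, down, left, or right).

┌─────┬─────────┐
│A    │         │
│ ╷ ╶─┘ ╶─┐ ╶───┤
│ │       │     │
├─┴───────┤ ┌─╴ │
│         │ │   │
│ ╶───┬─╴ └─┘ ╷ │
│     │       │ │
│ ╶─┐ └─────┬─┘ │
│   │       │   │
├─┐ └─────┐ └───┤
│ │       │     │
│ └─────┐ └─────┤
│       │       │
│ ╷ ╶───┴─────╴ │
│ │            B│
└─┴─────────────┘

Checking each cell for number of passages:

Dead ends found at positions:
  (0, 2)
  (0, 7)
  (1, 0)
  (1, 4)
  (2, 5)
  (3, 3)
  (4, 6)
  (5, 0)
  (5, 7)
  (6, 3)
  (7, 0)
Total dead ends: 11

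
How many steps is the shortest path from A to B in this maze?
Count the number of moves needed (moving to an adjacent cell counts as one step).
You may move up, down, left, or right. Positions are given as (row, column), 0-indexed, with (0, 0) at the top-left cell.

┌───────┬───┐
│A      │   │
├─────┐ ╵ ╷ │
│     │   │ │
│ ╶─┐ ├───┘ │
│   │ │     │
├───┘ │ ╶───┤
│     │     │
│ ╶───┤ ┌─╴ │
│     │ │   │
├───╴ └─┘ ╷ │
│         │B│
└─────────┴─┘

Using BFS to find shortest path:
Start: (0, 0), End: (5, 5)
Path found:
(0,0) → (0,1) → (0,2) → (0,3) → (1,3) → (1,4) → (0,4) → (0,5) → (1,5) → (2,5) → (2,4) → (2,3) → (3,3) → (3,4) → (3,5) → (4,5) → (5,5)
Number of steps: 16

Solution:

┌───────┬───┐
│A → → ↓│↱ ↓│
├─────┐ ╵ ╷ │
│     │↳ ↑│↓│
│ ╶─┐ ├───┘ │
│   │ │↓ ← ↲│
├───┘ │ ╶───┤
│     │↳ → ↓│
│ ╶───┤ ┌─╴ │
│     │ │  ↓│
├───╴ └─┘ ╷ │
│         │B│
└─────────┴─┘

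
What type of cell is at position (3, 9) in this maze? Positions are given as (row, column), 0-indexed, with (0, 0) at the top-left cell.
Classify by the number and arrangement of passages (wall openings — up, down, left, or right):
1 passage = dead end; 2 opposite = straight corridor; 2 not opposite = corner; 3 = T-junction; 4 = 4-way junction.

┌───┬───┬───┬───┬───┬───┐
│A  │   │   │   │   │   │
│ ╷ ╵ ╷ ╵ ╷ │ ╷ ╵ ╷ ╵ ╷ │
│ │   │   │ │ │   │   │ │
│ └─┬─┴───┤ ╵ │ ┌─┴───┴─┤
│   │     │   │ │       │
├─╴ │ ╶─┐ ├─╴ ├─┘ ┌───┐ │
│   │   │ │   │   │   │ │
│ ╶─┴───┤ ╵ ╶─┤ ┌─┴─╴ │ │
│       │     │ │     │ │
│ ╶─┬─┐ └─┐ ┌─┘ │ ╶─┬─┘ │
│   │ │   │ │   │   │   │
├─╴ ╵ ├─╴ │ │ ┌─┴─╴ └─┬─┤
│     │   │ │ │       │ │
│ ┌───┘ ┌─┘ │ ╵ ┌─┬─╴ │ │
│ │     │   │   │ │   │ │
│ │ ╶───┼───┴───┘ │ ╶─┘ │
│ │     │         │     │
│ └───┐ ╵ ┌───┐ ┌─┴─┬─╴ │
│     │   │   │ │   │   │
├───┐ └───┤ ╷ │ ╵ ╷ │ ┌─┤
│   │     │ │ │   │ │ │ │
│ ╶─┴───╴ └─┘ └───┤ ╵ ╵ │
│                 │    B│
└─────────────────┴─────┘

Checking cell at (3, 9):
Number of passages: 1
Cell type: dead end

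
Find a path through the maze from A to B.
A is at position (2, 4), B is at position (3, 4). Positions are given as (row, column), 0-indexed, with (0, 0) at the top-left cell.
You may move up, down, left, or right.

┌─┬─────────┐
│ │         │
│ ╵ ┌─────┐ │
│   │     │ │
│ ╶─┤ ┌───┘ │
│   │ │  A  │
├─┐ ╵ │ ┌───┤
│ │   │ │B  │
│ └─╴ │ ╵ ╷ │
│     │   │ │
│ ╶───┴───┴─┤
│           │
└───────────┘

Finding the shortest path from (2, 4) to (3, 4):
Path length: 5 steps
Directions: left → down → down → right → up

Solution:

┌─┬─────────┐
│ │         │
│ ╵ ┌─────┐ │
│   │     │ │
│ ╶─┤ ┌───┘ │
│   │ │↓ A  │
├─┐ ╵ │ ┌───┤
│ │   │↓│B  │
│ └─╴ │ ╵ ╷ │
│     │↳ ↑│ │
│ ╶───┴───┴─┤
│           │
└───────────┘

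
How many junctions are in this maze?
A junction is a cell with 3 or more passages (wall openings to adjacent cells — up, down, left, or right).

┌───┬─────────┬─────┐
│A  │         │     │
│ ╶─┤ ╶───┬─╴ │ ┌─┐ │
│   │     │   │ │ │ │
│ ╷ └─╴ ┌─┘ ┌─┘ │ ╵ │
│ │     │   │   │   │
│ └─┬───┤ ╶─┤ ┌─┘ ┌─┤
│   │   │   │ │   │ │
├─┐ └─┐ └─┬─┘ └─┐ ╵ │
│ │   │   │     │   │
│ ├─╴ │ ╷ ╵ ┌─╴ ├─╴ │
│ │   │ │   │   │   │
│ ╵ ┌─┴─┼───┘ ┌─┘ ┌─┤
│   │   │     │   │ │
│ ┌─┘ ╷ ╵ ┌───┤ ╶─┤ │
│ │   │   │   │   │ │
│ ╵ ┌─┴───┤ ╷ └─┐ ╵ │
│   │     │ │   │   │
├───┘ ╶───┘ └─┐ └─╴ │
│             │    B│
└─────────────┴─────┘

Checking each cell for number of passages:

Junctions found (3+ passages):
  (1, 0): 3 passages
  (1, 3): 3 passages
  (2, 8): 3 passages
  (3, 8): 3 passages
  (4, 3): 3 passages
  (4, 6): 3 passages
  (4, 9): 3 passages
  (6, 0): 3 passages
  (8, 9): 3 passages
  (9, 2): 3 passages
  (9, 5): 3 passages
Total junctions: 11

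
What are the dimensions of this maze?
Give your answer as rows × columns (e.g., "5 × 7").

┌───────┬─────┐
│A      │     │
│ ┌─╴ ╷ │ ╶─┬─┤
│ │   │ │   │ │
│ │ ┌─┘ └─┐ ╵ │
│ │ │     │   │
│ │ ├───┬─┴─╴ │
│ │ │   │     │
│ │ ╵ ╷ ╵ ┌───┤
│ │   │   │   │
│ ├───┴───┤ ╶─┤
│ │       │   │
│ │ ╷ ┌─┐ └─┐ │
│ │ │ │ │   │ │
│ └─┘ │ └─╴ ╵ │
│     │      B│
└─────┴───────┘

Counting the maze dimensions:
Rows (vertical): 8
Columns (horizontal): 7
Dimensions: 8 × 7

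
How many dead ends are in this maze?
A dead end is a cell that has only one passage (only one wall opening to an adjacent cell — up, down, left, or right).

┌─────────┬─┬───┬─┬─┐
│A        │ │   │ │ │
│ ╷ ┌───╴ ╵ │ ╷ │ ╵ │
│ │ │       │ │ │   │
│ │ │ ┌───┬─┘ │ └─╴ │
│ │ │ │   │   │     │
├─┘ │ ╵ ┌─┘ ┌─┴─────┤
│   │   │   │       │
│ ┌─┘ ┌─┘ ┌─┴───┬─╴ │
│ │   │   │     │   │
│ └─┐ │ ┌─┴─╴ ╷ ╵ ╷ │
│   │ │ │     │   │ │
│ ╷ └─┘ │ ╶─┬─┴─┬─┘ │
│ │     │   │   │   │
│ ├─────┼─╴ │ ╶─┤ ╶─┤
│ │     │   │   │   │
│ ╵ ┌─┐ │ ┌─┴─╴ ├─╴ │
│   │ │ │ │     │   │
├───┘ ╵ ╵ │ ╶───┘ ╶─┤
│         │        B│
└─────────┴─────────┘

Checking each cell for number of passages:

Dead ends found at positions:
  (0, 5)
  (0, 8)
  (0, 9)
  (2, 0)
  (2, 4)
  (3, 6)
  (4, 1)
  (4, 5)
  (5, 2)
  (6, 7)
  (8, 2)
  (9, 0)
  (9, 9)
Total dead ends: 13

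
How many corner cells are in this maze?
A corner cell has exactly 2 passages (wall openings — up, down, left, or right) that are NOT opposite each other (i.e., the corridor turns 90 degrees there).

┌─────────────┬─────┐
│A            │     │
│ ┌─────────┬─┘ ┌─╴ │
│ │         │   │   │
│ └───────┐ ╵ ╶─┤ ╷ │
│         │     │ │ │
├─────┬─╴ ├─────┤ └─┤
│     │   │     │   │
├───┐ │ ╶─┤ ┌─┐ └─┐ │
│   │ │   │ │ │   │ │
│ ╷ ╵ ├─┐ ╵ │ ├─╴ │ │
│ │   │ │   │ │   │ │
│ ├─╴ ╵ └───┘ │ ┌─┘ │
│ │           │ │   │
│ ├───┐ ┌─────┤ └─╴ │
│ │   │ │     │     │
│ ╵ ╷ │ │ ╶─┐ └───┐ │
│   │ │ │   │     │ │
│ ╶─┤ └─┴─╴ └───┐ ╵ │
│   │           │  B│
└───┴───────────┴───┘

Counting corner cells (2 non-opposite passages):
Total corners: 43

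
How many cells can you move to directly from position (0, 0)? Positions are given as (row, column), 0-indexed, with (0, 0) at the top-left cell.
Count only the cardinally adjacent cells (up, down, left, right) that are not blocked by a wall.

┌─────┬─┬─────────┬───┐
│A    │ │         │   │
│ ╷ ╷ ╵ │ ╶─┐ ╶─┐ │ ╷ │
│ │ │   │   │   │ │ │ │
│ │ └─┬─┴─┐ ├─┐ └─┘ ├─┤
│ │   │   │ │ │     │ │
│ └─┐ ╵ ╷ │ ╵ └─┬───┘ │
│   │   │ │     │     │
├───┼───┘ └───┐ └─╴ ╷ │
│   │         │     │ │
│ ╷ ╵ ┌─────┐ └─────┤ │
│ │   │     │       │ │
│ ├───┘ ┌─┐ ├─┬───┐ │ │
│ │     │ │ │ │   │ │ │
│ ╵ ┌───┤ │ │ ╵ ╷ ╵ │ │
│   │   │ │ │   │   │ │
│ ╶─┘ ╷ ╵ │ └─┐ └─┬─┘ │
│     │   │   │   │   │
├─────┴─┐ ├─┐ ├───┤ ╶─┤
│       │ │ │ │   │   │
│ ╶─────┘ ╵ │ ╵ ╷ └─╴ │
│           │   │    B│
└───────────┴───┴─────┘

Checking passable neighbors of (0, 0):
Neighbors: (1, 0), (0, 1)
Count: 2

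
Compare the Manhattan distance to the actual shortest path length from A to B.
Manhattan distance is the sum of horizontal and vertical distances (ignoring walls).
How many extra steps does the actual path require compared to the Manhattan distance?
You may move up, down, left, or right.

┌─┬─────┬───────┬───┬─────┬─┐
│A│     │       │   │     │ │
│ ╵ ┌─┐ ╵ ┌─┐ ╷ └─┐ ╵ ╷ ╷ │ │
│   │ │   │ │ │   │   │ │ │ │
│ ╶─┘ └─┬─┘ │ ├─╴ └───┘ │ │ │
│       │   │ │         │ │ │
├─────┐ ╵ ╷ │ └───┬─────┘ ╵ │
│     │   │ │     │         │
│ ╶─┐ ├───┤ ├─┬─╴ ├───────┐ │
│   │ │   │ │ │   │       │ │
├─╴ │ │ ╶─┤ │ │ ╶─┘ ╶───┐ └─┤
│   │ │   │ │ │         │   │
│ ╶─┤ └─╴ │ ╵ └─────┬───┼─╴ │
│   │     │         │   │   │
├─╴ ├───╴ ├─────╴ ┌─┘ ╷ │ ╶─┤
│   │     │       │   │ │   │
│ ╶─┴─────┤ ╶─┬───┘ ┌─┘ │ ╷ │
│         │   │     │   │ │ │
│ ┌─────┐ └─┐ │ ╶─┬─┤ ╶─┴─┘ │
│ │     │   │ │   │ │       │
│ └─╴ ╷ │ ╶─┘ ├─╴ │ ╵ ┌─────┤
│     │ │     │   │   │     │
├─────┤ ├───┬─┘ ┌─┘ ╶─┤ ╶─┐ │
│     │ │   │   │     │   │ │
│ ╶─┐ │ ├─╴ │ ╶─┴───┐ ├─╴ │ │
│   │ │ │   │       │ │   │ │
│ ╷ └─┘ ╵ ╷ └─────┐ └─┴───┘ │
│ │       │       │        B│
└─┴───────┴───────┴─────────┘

Manhattan distance: |13 - 0| + |13 - 0| = 26
Actual path length: 60
Extra steps: 60 - 26 = 34

Solution:

┌─┬─────┬───────┬───┬─────┬─┐
│A│↱ → ↓│↱ → ↓  │   │     │ │
│ ╵ ┌─┐ ╵ ┌─┐ ╷ └─┐ ╵ ╷ ╷ │ │
│↳ ↑│ │↳ ↑│ │↓│   │   │ │ │ │
│ ╶─┘ └─┬─┘ │ ├─╴ └───┘ │ │ │
│       │   │↓│         │ │ │
├─────┐ ╵ ╷ │ └───┬─────┘ ╵ │
│     │   │ │↳ → ↓│         │
│ ╶─┐ ├───┤ ├─┬─╴ ├───────┐ │
│   │ │   │ │ │↓ ↲│↱ → → ↓│ │
├─╴ │ │ ╶─┤ │ │ ╶─┘ ╶───┐ └─┤
│   │ │   │ │ │↳ → ↑    │↳ ↓│
│ ╶─┤ └─╴ │ ╵ └─────┬───┼─╴ │
│   │     │         │↓ ↰│↓ ↲│
├─╴ ├───╴ ├─────╴ ┌─┘ ╷ │ ╶─┤
│   │     │       │↓ ↲│↑│↳ ↓│
│ ╶─┴─────┤ ╶─┬───┘ ┌─┘ │ ╷ │
│         │   │↓ ← ↲│↱ ↑│ │↓│
│ ┌─────┐ └─┐ │ ╶─┬─┤ ╶─┴─┘ │
│ │     │   │ │↳ ↓│ │↑ ← ← ↲│
│ └─╴ ╷ │ ╶─┘ ├─╴ │ ╵ ┌─────┤
│     │ │     │↓ ↲│   │     │
├─────┤ ├───┬─┘ ┌─┘ ╶─┤ ╶─┐ │
│     │ │   │↓ ↲│     │   │ │
│ ╶─┐ │ ├─╴ │ ╶─┴───┐ ├─╴ │ │
│   │ │ │   │↳ → → ↓│ │   │ │
│ ╷ └─┘ ╵ ╷ └─────┐ └─┴───┘ │
│ │       │       │↳ → → → B│
└─┴───────┴───────┴─────────┘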